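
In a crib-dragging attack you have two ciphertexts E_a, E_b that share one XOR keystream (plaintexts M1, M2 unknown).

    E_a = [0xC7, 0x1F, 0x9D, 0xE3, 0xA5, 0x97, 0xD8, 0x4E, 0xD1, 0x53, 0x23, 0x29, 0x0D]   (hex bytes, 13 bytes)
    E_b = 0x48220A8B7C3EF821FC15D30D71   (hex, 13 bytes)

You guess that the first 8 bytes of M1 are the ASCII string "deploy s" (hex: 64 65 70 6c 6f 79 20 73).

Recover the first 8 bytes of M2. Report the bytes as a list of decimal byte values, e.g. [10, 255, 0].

First, E_a ⊕ E_b = (M1 ⊕ K) ⊕ (M2 ⊕ K) = M1 ⊕ M2, so the key drops out. Then M2 = (M1 ⊕ M2) ⊕ M1 over the first 8 bytes.
byte 0: (c7 ⊕ 48) ⊕ 64 = 8f ⊕ 64 = eb
byte 1: (1f ⊕ 22) ⊕ 65 = 3d ⊕ 65 = 58
byte 2: (9d ⊕ 0a) ⊕ 70 = 97 ⊕ 70 = e7
byte 3: (e3 ⊕ 8b) ⊕ 6c = 68 ⊕ 6c = 04
byte 4: (a5 ⊕ 7c) ⊕ 6f = d9 ⊕ 6f = b6
byte 5: (97 ⊕ 3e) ⊕ 79 = a9 ⊕ 79 = d0
byte 6: (d8 ⊕ f8) ⊕ 20 = 20 ⊕ 20 = 00
byte 7: (4e ⊕ 21) ⊕ 73 = 6f ⊕ 73 = 1c

[235, 88, 231, 4, 182, 208, 0, 28]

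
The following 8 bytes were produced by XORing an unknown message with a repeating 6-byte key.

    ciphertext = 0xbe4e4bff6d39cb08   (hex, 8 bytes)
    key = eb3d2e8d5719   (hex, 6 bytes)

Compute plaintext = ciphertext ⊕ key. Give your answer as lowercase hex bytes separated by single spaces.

55 73 65 72 3a 20 20 35

The 6-byte key repeats, so the effective keystream is eb 3d 2e 8d 57 19 eb 3d.
byte 0: be ⊕ eb = 55
byte 1: 4e ⊕ 3d = 73
byte 2: 4b ⊕ 2e = 65
byte 3: ff ⊕ 8d = 72
byte 4: 6d ⊕ 57 = 3a
byte 5: 39 ⊕ 19 = 20
byte 6: cb ⊕ eb = 20
byte 7: 08 ⊕ 3d = 35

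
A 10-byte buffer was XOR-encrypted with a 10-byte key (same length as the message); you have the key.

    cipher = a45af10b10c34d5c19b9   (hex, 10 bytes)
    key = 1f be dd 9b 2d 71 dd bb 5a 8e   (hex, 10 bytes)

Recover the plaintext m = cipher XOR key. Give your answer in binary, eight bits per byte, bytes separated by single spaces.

XOR is its own inverse, so applying the key byte-wise gives the result directly.
164 ⊕  31 = 187
 90 ⊕ 190 = 228
241 ⊕ 221 =  44
 11 ⊕ 155 = 144
 16 ⊕  45 =  61
195 ⊕ 113 = 178
 77 ⊕ 221 = 144
 92 ⊕ 187 = 231
 25 ⊕  90 =  67
185 ⊕ 142 =  55

10111011 11100100 00101100 10010000 00111101 10110010 10010000 11100111 01000011 00110111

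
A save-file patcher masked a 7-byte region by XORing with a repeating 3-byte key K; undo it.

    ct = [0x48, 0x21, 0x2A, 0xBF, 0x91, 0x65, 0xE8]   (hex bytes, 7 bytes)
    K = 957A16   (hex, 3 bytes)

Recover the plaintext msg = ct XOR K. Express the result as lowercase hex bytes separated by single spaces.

dd 5b 3c 2a eb 73 7d

The 3-byte key repeats, so the effective keystream is 95 7a 16 95 7a 16 95.
byte 0: 01001000 ⊕ 10010101 = 11011101
byte 1: 00100001 ⊕ 01111010 = 01011011
byte 2: 00101010 ⊕ 00010110 = 00111100
byte 3: 10111111 ⊕ 10010101 = 00101010
byte 4: 10010001 ⊕ 01111010 = 11101011
byte 5: 01100101 ⊕ 00010110 = 01110011
byte 6: 11101000 ⊕ 10010101 = 01111101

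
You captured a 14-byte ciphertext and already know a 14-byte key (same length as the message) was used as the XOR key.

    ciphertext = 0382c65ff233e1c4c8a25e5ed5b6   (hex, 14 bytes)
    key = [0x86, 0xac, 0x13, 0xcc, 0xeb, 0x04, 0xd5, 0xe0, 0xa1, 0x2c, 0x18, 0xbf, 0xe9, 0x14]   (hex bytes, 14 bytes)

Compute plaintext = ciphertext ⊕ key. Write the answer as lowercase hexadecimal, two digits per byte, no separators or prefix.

00000011 ⊕ 10000110 = 10000101
10000010 ⊕ 10101100 = 00101110
11000110 ⊕ 00010011 = 11010101
01011111 ⊕ 11001100 = 10010011
11110010 ⊕ 11101011 = 00011001
00110011 ⊕ 00000100 = 00110111
11100001 ⊕ 11010101 = 00110100
11000100 ⊕ 11100000 = 00100100
11001000 ⊕ 10100001 = 01101001
10100010 ⊕ 00101100 = 10001110
01011110 ⊕ 00011000 = 01000110
01011110 ⊕ 10111111 = 11100001
11010101 ⊕ 11101001 = 00111100
10110110 ⊕ 00010100 = 10100010

852ed59319373424698e46e13ca2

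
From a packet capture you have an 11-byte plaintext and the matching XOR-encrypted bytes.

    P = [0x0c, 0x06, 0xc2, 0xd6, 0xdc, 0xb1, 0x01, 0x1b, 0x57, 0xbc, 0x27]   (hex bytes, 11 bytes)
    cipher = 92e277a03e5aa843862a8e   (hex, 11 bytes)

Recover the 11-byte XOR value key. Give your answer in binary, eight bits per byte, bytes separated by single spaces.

10011110 11100100 10110101 01110110 11100010 11101011 10101001 01011000 11010001 10010110 10101001

Since cipher = P ⊕ key, XORing both sides with P gives key = P ⊕ cipher.
byte 0: 00001100 ^ 10010010 = 10011110
byte 1: 00000110 ^ 11100010 = 11100100
byte 2: 11000010 ^ 01110111 = 10110101
byte 3: 11010110 ^ 10100000 = 01110110
byte 4: 11011100 ^ 00111110 = 11100010
byte 5: 10110001 ^ 01011010 = 11101011
byte 6: 00000001 ^ 10101000 = 10101001
byte 7: 00011011 ^ 01000011 = 01011000
byte 8: 01010111 ^ 10000110 = 11010001
byte 9: 10111100 ^ 00101010 = 10010110
byte 10: 00100111 ^ 10001110 = 10101001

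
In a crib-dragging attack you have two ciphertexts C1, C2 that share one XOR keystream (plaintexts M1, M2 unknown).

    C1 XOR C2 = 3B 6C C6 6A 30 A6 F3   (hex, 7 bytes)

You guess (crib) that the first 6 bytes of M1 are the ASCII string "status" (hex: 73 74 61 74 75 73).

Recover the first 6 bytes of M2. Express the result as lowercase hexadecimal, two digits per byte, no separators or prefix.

Since C1 ⊕ C2 = M1 ⊕ M2, XORing with the guessed M1 bytes yields the corresponding M2 bytes: M2 = (C1 ⊕ C2) ⊕ M1.
byte 0: 3b ^ 73 = 48
byte 1: 6c ^ 74 = 18
byte 2: c6 ^ 61 = a7
byte 3: 6a ^ 74 = 1e
byte 4: 30 ^ 75 = 45
byte 5: a6 ^ 73 = d5

4818a71e45d5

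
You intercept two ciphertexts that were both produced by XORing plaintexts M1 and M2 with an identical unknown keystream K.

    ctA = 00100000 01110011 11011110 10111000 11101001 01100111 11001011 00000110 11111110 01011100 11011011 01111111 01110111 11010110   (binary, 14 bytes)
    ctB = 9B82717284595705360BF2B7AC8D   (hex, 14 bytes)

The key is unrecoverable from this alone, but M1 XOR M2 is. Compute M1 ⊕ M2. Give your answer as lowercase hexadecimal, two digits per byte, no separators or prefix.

ctA ⊕ ctB = (M1 ⊕ K) ⊕ (M2 ⊕ K) = M1 ⊕ M2 — the shared key cancels under XOR.
byte 0: 00100000 XOR 10011011 = 10111011
byte 1: 01110011 XOR 10000010 = 11110001
byte 2: 11011110 XOR 01110001 = 10101111
byte 3: 10111000 XOR 01110010 = 11001010
byte 4: 11101001 XOR 10000100 = 01101101
byte 5: 01100111 XOR 01011001 = 00111110
byte 6: 11001011 XOR 01010111 = 10011100
byte 7: 00000110 XOR 00000101 = 00000011
byte 8: 11111110 XOR 00110110 = 11001000
byte 9: 01011100 XOR 00001011 = 01010111
byte 10: 11011011 XOR 11110010 = 00101001
byte 11: 01111111 XOR 10110111 = 11001000
byte 12: 01110111 XOR 10101100 = 11011011
byte 13: 11010110 XOR 10001101 = 01011011

bbf1afca6d3e9c03c85729c8db5b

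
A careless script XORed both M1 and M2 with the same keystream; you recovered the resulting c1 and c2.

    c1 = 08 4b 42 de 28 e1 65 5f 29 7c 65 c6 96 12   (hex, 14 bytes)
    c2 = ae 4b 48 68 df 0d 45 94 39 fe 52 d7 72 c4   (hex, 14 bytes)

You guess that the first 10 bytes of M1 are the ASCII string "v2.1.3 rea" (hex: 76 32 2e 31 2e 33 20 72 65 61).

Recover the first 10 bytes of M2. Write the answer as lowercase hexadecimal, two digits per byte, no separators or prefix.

d0322487d9df00b975e3

First, c1 ⊕ c2 = (M1 ⊕ K) ⊕ (M2 ⊕ K) = M1 ⊕ M2, so the key drops out. Then M2 = (M1 ⊕ M2) ⊕ M1 over the first 10 bytes.
byte 0: (08 XOR ae) XOR 76 = a6 XOR 76 = d0
byte 1: (4b XOR 4b) XOR 32 = 00 XOR 32 = 32
byte 2: (42 XOR 48) XOR 2e = 0a XOR 2e = 24
byte 3: (de XOR 68) XOR 31 = b6 XOR 31 = 87
byte 4: (28 XOR df) XOR 2e = f7 XOR 2e = d9
byte 5: (e1 XOR 0d) XOR 33 = ec XOR 33 = df
byte 6: (65 XOR 45) XOR 20 = 20 XOR 20 = 00
byte 7: (5f XOR 94) XOR 72 = cb XOR 72 = b9
byte 8: (29 XOR 39) XOR 65 = 10 XOR 65 = 75
byte 9: (7c XOR fe) XOR 61 = 82 XOR 61 = e3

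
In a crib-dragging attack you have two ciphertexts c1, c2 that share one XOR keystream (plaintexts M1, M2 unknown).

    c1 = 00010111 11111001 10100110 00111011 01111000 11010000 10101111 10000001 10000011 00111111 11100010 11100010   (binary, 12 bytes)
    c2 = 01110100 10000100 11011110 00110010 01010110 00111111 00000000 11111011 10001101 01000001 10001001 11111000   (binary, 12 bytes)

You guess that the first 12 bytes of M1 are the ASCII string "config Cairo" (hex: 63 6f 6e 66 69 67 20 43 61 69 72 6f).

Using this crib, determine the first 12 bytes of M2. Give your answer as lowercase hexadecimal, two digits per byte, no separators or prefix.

0012166f47888f396f171975

First, c1 ⊕ c2 = (M1 ⊕ K) ⊕ (M2 ⊕ K) = M1 ⊕ M2, so the key drops out. Then M2 = (M1 ⊕ M2) ⊕ M1 over the first 12 bytes.
byte 0: (17 XOR 74) XOR 63 = 63 XOR 63 = 00
byte 1: (f9 XOR 84) XOR 6f = 7d XOR 6f = 12
byte 2: (a6 XOR de) XOR 6e = 78 XOR 6e = 16
byte 3: (3b XOR 32) XOR 66 = 09 XOR 66 = 6f
byte 4: (78 XOR 56) XOR 69 = 2e XOR 69 = 47
byte 5: (d0 XOR 3f) XOR 67 = ef XOR 67 = 88
byte 6: (af XOR 00) XOR 20 = af XOR 20 = 8f
byte 7: (81 XOR fb) XOR 43 = 7a XOR 43 = 39
byte 8: (83 XOR 8d) XOR 61 = 0e XOR 61 = 6f
byte 9: (3f XOR 41) XOR 69 = 7e XOR 69 = 17
byte 10: (e2 XOR 89) XOR 72 = 6b XOR 72 = 19
byte 11: (e2 XOR f8) XOR 6f = 1a XOR 6f = 75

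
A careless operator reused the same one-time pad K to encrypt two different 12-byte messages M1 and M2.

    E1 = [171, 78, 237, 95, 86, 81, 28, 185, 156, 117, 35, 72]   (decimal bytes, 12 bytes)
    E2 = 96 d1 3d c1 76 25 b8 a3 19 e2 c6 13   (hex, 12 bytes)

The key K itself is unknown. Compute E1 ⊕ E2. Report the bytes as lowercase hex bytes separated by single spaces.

3d 9f d0 9e 20 74 a4 1a 85 97 e5 5b

E1 ⊕ E2 = (M1 ⊕ K) ⊕ (M2 ⊕ K) = M1 ⊕ M2 — the shared key cancels under XOR.
byte 0: 10101011 XOR 10010110 = 00111101
byte 1: 01001110 XOR 11010001 = 10011111
byte 2: 11101101 XOR 00111101 = 11010000
byte 3: 01011111 XOR 11000001 = 10011110
byte 4: 01010110 XOR 01110110 = 00100000
byte 5: 01010001 XOR 00100101 = 01110100
byte 6: 00011100 XOR 10111000 = 10100100
byte 7: 10111001 XOR 10100011 = 00011010
byte 8: 10011100 XOR 00011001 = 10000101
byte 9: 01110101 XOR 11100010 = 10010111
byte 10: 00100011 XOR 11000110 = 11100101
byte 11: 01001000 XOR 00010011 = 01011011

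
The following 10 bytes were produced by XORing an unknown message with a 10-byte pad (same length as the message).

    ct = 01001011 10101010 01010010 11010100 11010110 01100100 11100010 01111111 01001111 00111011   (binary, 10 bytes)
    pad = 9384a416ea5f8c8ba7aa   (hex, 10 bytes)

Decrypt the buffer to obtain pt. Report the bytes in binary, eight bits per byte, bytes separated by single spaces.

11011000 00101110 11110110 11000010 00111100 00111011 01101110 11110100 11101000 10010001

4b ^ 93 = d8
aa ^ 84 = 2e
52 ^ a4 = f6
d4 ^ 16 = c2
d6 ^ ea = 3c
64 ^ 5f = 3b
e2 ^ 8c = 6e
7f ^ 8b = f4
4f ^ a7 = e8
3b ^ aa = 91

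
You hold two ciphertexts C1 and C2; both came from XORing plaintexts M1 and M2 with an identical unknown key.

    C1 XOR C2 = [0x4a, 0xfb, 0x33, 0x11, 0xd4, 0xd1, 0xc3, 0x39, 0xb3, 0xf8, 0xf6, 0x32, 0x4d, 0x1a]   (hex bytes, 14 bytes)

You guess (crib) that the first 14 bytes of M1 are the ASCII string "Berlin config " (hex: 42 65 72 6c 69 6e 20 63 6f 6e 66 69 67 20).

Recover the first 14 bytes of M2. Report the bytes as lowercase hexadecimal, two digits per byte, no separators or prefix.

089e417dbdbfe35adc96905b2a3a

Since C1 ⊕ C2 = M1 ⊕ M2, XORing with the guessed M1 bytes yields the corresponding M2 bytes: M2 = (C1 ⊕ C2) ⊕ M1.
4a xor 42 = 08
fb xor 65 = 9e
33 xor 72 = 41
11 xor 6c = 7d
d4 xor 69 = bd
d1 xor 6e = bf
c3 xor 20 = e3
39 xor 63 = 5a
b3 xor 6f = dc
f8 xor 6e = 96
f6 xor 66 = 90
32 xor 69 = 5b
4d xor 67 = 2a
1a xor 20 = 3a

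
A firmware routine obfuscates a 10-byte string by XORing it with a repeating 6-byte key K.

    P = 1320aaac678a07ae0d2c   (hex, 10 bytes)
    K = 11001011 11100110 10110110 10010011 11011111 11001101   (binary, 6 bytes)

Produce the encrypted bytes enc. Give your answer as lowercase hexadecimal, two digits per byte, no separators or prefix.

d8c61c3fb847cc48bbbf

The 6-byte key repeats, so the effective keystream is cb e6 b6 93 df cd cb e6 b6 93.
byte 0: 13 XOR cb = d8
byte 1: 20 XOR e6 = c6
byte 2: aa XOR b6 = 1c
byte 3: ac XOR 93 = 3f
byte 4: 67 XOR df = b8
byte 5: 8a XOR cd = 47
byte 6: 07 XOR cb = cc
byte 7: ae XOR e6 = 48
byte 8: 0d XOR b6 = bb
byte 9: 2c XOR 93 = bf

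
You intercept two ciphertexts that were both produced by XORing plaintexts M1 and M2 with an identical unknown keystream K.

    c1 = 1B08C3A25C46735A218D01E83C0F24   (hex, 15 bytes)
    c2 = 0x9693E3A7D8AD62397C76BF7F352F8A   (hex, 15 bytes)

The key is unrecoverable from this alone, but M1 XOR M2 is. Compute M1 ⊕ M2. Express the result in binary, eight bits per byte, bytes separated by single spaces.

c1 ⊕ c2 = (M1 ⊕ K) ⊕ (M2 ⊕ K) = M1 ⊕ M2 — the shared key cancels under XOR.
1b ⊕ 96 = 8d
08 ⊕ 93 = 9b
c3 ⊕ e3 = 20
a2 ⊕ a7 = 05
5c ⊕ d8 = 84
46 ⊕ ad = eb
73 ⊕ 62 = 11
5a ⊕ 39 = 63
21 ⊕ 7c = 5d
8d ⊕ 76 = fb
01 ⊕ bf = be
e8 ⊕ 7f = 97
3c ⊕ 35 = 09
0f ⊕ 2f = 20
24 ⊕ 8a = ae

10001101 10011011 00100000 00000101 10000100 11101011 00010001 01100011 01011101 11111011 10111110 10010111 00001001 00100000 10101110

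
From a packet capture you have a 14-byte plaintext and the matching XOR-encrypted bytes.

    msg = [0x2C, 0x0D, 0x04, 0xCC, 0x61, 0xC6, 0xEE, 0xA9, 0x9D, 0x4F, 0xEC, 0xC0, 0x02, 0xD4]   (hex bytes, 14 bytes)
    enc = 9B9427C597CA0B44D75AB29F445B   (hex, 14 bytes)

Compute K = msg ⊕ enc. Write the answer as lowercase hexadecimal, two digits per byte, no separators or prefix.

Since enc = msg ⊕ K, XORing both sides with msg gives K = msg ⊕ enc.
byte 0:  44 ⊕ 155 = 183
byte 1:  13 ⊕ 148 = 153
byte 2:   4 ⊕  39 =  35
byte 3: 204 ⊕ 197 =   9
byte 4:  97 ⊕ 151 = 246
byte 5: 198 ⊕ 202 =  12
byte 6: 238 ⊕  11 = 229
byte 7: 169 ⊕  68 = 237
byte 8: 157 ⊕ 215 =  74
byte 9:  79 ⊕  90 =  21
byte 10: 236 ⊕ 178 =  94
byte 11: 192 ⊕ 159 =  95
byte 12:   2 ⊕  68 =  70
byte 13: 212 ⊕  91 = 143

b7992309f60ce5ed4a155e5f468f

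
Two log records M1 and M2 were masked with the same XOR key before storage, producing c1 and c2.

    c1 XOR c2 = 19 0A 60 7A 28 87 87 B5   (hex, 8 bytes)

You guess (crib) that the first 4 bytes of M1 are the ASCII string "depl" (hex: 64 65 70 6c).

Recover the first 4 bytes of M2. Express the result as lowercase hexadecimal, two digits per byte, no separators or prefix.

7d6f1016

Since c1 ⊕ c2 = M1 ⊕ M2, XORing with the guessed M1 bytes yields the corresponding M2 bytes: M2 = (c1 ⊕ c2) ⊕ M1.
19 xor 64 = 7d
0a xor 65 = 6f
60 xor 70 = 10
7a xor 6c = 16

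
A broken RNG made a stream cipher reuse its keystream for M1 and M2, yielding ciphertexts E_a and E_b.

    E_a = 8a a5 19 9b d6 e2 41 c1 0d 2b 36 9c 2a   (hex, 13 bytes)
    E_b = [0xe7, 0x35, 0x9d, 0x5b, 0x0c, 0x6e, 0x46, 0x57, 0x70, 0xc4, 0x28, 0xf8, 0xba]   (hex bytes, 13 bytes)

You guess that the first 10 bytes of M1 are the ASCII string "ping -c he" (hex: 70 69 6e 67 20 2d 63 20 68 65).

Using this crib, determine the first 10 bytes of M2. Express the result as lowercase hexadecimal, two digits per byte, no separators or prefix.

First, E_a ⊕ E_b = (M1 ⊕ K) ⊕ (M2 ⊕ K) = M1 ⊕ M2, so the key drops out. Then M2 = (M1 ⊕ M2) ⊕ M1 over the first 10 bytes.
byte 0: (8a ⊕ e7) ⊕ 70 = 6d ⊕ 70 = 1d
byte 1: (a5 ⊕ 35) ⊕ 69 = 90 ⊕ 69 = f9
byte 2: (19 ⊕ 9d) ⊕ 6e = 84 ⊕ 6e = ea
byte 3: (9b ⊕ 5b) ⊕ 67 = c0 ⊕ 67 = a7
byte 4: (d6 ⊕ 0c) ⊕ 20 = da ⊕ 20 = fa
byte 5: (e2 ⊕ 6e) ⊕ 2d = 8c ⊕ 2d = a1
byte 6: (41 ⊕ 46) ⊕ 63 = 07 ⊕ 63 = 64
byte 7: (c1 ⊕ 57) ⊕ 20 = 96 ⊕ 20 = b6
byte 8: (0d ⊕ 70) ⊕ 68 = 7d ⊕ 68 = 15
byte 9: (2b ⊕ c4) ⊕ 65 = ef ⊕ 65 = 8a

1df9eaa7faa164b6158a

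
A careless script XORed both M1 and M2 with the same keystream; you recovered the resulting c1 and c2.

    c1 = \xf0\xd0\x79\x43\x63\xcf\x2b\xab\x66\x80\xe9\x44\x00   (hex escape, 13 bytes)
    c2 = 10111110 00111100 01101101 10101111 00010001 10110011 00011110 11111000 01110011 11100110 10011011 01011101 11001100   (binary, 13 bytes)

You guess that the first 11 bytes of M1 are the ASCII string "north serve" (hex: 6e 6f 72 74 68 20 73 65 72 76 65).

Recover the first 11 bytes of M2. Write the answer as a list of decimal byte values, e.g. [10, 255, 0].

[32, 131, 102, 152, 26, 92, 70, 54, 103, 16, 23]

First, c1 ⊕ c2 = (M1 ⊕ K) ⊕ (M2 ⊕ K) = M1 ⊕ M2, so the key drops out. Then M2 = (M1 ⊕ M2) ⊕ M1 over the first 11 bytes.
byte 0: (f0 ^ be) ^ 6e = 4e ^ 6e = 20
byte 1: (d0 ^ 3c) ^ 6f = ec ^ 6f = 83
byte 2: (79 ^ 6d) ^ 72 = 14 ^ 72 = 66
byte 3: (43 ^ af) ^ 74 = ec ^ 74 = 98
byte 4: (63 ^ 11) ^ 68 = 72 ^ 68 = 1a
byte 5: (cf ^ b3) ^ 20 = 7c ^ 20 = 5c
byte 6: (2b ^ 1e) ^ 73 = 35 ^ 73 = 46
byte 7: (ab ^ f8) ^ 65 = 53 ^ 65 = 36
byte 8: (66 ^ 73) ^ 72 = 15 ^ 72 = 67
byte 9: (80 ^ e6) ^ 76 = 66 ^ 76 = 10
byte 10: (e9 ^ 9b) ^ 65 = 72 ^ 65 = 17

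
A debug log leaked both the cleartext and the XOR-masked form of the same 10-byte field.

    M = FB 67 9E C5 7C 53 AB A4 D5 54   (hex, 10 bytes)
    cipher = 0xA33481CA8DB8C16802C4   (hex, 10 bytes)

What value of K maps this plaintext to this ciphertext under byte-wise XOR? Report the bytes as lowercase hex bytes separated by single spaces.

Since cipher = M ⊕ K, XORing both sides with M gives K = M ⊕ cipher.
byte 0: fb ⊕ a3 = 58
byte 1: 67 ⊕ 34 = 53
byte 2: 9e ⊕ 81 = 1f
byte 3: c5 ⊕ ca = 0f
byte 4: 7c ⊕ 8d = f1
byte 5: 53 ⊕ b8 = eb
byte 6: ab ⊕ c1 = 6a
byte 7: a4 ⊕ 68 = cc
byte 8: d5 ⊕ 02 = d7
byte 9: 54 ⊕ c4 = 90

58 53 1f 0f f1 eb 6a cc d7 90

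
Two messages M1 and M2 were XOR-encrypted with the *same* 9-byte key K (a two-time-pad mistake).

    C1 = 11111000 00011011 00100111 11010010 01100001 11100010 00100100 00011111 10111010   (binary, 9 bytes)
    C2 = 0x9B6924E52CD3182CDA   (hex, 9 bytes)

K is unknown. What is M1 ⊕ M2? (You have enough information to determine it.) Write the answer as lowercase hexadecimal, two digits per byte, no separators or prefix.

637203374d313c3360

C1 ⊕ C2 = (M1 ⊕ K) ⊕ (M2 ⊕ K) = M1 ⊕ M2 — the shared key cancels under XOR.
f8 XOR 9b = 63
1b XOR 69 = 72
27 XOR 24 = 03
d2 XOR e5 = 37
61 XOR 2c = 4d
e2 XOR d3 = 31
24 XOR 18 = 3c
1f XOR 2c = 33
ba XOR da = 60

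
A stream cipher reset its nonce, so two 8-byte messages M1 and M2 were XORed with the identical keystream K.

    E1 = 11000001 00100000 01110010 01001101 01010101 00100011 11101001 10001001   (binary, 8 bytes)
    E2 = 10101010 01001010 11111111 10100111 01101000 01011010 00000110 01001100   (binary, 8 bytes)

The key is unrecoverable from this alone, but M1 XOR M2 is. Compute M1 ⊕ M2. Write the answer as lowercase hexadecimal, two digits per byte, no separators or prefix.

E1 ⊕ E2 = (M1 ⊕ K) ⊕ (M2 ⊕ K) = M1 ⊕ M2 — the shared key cancels under XOR.
byte 0: c1 xor aa = 6b
byte 1: 20 xor 4a = 6a
byte 2: 72 xor ff = 8d
byte 3: 4d xor a7 = ea
byte 4: 55 xor 68 = 3d
byte 5: 23 xor 5a = 79
byte 6: e9 xor 06 = ef
byte 7: 89 xor 4c = c5

6b6a8dea3d79efc5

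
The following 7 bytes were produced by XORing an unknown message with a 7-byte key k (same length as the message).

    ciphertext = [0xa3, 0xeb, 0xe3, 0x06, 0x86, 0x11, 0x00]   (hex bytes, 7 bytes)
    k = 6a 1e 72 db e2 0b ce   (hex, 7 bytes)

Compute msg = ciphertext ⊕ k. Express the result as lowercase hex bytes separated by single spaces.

XOR is its own inverse, so applying the key byte-wise gives the result directly.
a3 xor 6a = c9
eb xor 1e = f5
e3 xor 72 = 91
06 xor db = dd
86 xor e2 = 64
11 xor 0b = 1a
00 xor ce = ce

c9 f5 91 dd 64 1a ce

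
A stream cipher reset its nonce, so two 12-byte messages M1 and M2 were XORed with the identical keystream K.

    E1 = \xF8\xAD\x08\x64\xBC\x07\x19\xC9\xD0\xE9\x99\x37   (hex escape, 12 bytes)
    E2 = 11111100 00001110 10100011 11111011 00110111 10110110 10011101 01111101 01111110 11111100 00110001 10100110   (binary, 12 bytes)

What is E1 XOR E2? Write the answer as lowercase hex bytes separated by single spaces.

04 a3 ab 9f 8b b1 84 b4 ae 15 a8 91

E1 ⊕ E2 = (M1 ⊕ K) ⊕ (M2 ⊕ K) = M1 ⊕ M2 — the shared key cancels under XOR.
byte 0: f8 ^ fc = 04
byte 1: ad ^ 0e = a3
byte 2: 08 ^ a3 = ab
byte 3: 64 ^ fb = 9f
byte 4: bc ^ 37 = 8b
byte 5: 07 ^ b6 = b1
byte 6: 19 ^ 9d = 84
byte 7: c9 ^ 7d = b4
byte 8: d0 ^ 7e = ae
byte 9: e9 ^ fc = 15
byte 10: 99 ^ 31 = a8
byte 11: 37 ^ a6 = 91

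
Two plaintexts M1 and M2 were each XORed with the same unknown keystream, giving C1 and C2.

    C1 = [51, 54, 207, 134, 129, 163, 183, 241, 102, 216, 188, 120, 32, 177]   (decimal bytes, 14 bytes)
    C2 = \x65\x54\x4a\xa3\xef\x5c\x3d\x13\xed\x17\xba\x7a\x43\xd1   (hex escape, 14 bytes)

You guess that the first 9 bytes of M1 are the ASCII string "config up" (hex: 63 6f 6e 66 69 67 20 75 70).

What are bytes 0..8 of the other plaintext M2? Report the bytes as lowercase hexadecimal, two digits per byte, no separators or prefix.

First, C1 ⊕ C2 = (M1 ⊕ K) ⊕ (M2 ⊕ K) = M1 ⊕ M2, so the key drops out. Then M2 = (M1 ⊕ M2) ⊕ M1 over the first 9 bytes.
byte 0: (33 XOR 65) XOR 63 = 56 XOR 63 = 35
byte 1: (36 XOR 54) XOR 6f = 62 XOR 6f = 0d
byte 2: (cf XOR 4a) XOR 6e = 85 XOR 6e = eb
byte 3: (86 XOR a3) XOR 66 = 25 XOR 66 = 43
byte 4: (81 XOR ef) XOR 69 = 6e XOR 69 = 07
byte 5: (a3 XOR 5c) XOR 67 = ff XOR 67 = 98
byte 6: (b7 XOR 3d) XOR 20 = 8a XOR 20 = aa
byte 7: (f1 XOR 13) XOR 75 = e2 XOR 75 = 97
byte 8: (66 XOR ed) XOR 70 = 8b XOR 70 = fb

350deb430798aa97fb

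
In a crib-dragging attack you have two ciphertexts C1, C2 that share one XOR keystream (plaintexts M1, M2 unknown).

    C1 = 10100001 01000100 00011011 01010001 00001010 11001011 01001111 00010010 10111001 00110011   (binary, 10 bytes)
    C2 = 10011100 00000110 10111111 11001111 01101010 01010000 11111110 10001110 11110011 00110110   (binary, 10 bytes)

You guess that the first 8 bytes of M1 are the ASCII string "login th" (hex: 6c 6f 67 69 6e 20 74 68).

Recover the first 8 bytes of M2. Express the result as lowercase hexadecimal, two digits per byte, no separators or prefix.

First, C1 ⊕ C2 = (M1 ⊕ K) ⊕ (M2 ⊕ K) = M1 ⊕ M2, so the key drops out. Then M2 = (M1 ⊕ M2) ⊕ M1 over the first 8 bytes.
byte 0: (a1 xor 9c) xor 6c = 3d xor 6c = 51
byte 1: (44 xor 06) xor 6f = 42 xor 6f = 2d
byte 2: (1b xor bf) xor 67 = a4 xor 67 = c3
byte 3: (51 xor cf) xor 69 = 9e xor 69 = f7
byte 4: (0a xor 6a) xor 6e = 60 xor 6e = 0e
byte 5: (cb xor 50) xor 20 = 9b xor 20 = bb
byte 6: (4f xor fe) xor 74 = b1 xor 74 = c5
byte 7: (12 xor 8e) xor 68 = 9c xor 68 = f4

512dc3f70ebbc5f4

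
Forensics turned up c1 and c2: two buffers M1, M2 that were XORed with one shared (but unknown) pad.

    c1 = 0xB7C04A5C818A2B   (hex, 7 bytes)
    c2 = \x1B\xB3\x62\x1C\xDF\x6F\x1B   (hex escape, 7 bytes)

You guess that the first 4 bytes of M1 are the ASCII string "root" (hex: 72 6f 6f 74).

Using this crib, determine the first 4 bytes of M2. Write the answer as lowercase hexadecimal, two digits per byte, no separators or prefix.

First, c1 ⊕ c2 = (M1 ⊕ K) ⊕ (M2 ⊕ K) = M1 ⊕ M2, so the key drops out. Then M2 = (M1 ⊕ M2) ⊕ M1 over the first 4 bytes.
byte 0: (b7 ⊕ 1b) ⊕ 72 = ac ⊕ 72 = de
byte 1: (c0 ⊕ b3) ⊕ 6f = 73 ⊕ 6f = 1c
byte 2: (4a ⊕ 62) ⊕ 6f = 28 ⊕ 6f = 47
byte 3: (5c ⊕ 1c) ⊕ 74 = 40 ⊕ 74 = 34

de1c4734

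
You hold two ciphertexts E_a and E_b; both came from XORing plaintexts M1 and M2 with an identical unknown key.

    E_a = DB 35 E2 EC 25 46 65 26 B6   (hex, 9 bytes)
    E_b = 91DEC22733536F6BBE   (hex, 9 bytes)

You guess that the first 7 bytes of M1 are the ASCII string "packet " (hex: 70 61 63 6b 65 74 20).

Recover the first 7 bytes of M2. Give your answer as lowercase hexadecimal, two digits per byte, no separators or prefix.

First, E_a ⊕ E_b = (M1 ⊕ K) ⊕ (M2 ⊕ K) = M1 ⊕ M2, so the key drops out. Then M2 = (M1 ⊕ M2) ⊕ M1 over the first 7 bytes.
byte 0: (db xor 91) xor 70 = 4a xor 70 = 3a
byte 1: (35 xor de) xor 61 = eb xor 61 = 8a
byte 2: (e2 xor c2) xor 63 = 20 xor 63 = 43
byte 3: (ec xor 27) xor 6b = cb xor 6b = a0
byte 4: (25 xor 33) xor 65 = 16 xor 65 = 73
byte 5: (46 xor 53) xor 74 = 15 xor 74 = 61
byte 6: (65 xor 6f) xor 20 = 0a xor 20 = 2a

3a8a43a073612a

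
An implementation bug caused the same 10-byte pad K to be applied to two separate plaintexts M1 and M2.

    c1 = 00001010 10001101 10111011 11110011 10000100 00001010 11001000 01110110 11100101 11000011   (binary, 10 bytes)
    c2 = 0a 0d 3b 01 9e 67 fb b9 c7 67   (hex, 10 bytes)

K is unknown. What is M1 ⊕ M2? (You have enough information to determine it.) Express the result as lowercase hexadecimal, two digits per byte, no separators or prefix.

008080f21a6d33cf22a4

c1 ⊕ c2 = (M1 ⊕ K) ⊕ (M2 ⊕ K) = M1 ⊕ M2 — the shared key cancels under XOR.
0a ^ 0a = 00
8d ^ 0d = 80
bb ^ 3b = 80
f3 ^ 01 = f2
84 ^ 9e = 1a
0a ^ 67 = 6d
c8 ^ fb = 33
76 ^ b9 = cf
e5 ^ c7 = 22
c3 ^ 67 = a4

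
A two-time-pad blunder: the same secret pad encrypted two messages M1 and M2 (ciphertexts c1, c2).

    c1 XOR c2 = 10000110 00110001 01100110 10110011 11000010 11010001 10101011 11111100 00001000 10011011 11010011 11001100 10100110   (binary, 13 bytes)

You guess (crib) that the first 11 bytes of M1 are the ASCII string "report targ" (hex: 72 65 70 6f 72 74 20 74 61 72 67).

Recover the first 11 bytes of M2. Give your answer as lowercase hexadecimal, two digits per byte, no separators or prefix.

f45416dcb0a58b8869e9b4

Since c1 ⊕ c2 = M1 ⊕ M2, XORing with the guessed M1 bytes yields the corresponding M2 bytes: M2 = (c1 ⊕ c2) ⊕ M1.
86 ⊕ 72 = f4
31 ⊕ 65 = 54
66 ⊕ 70 = 16
b3 ⊕ 6f = dc
c2 ⊕ 72 = b0
d1 ⊕ 74 = a5
ab ⊕ 20 = 8b
fc ⊕ 74 = 88
08 ⊕ 61 = 69
9b ⊕ 72 = e9
d3 ⊕ 67 = b4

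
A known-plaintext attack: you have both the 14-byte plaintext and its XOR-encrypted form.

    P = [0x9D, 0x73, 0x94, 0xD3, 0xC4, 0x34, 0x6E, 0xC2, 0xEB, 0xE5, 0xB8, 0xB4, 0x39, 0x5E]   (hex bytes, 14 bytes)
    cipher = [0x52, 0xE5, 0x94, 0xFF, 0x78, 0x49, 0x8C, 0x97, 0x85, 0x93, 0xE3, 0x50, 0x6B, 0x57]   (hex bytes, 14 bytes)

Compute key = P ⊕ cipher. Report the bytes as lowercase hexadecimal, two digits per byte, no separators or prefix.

Since cipher = P ⊕ key, XORing both sides with P gives key = P ⊕ cipher.
10011101 xor 01010010 = 11001111
01110011 xor 11100101 = 10010110
10010100 xor 10010100 = 00000000
11010011 xor 11111111 = 00101100
11000100 xor 01111000 = 10111100
00110100 xor 01001001 = 01111101
01101110 xor 10001100 = 11100010
11000010 xor 10010111 = 01010101
11101011 xor 10000101 = 01101110
11100101 xor 10010011 = 01110110
10111000 xor 11100011 = 01011011
10110100 xor 01010000 = 11100100
00111001 xor 01101011 = 01010010
01011110 xor 01010111 = 00001001

cf96002cbc7de2556e765be45209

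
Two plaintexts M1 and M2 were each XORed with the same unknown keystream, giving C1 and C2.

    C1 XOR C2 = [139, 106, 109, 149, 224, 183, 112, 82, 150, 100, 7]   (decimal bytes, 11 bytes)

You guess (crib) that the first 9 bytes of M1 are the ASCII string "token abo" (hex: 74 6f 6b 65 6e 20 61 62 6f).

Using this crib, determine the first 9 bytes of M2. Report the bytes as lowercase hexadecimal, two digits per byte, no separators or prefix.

Since C1 ⊕ C2 = M1 ⊕ M2, XORing with the guessed M1 bytes yields the corresponding M2 bytes: M2 = (C1 ⊕ C2) ⊕ M1.
byte 0: 8b ^ 74 = ff
byte 1: 6a ^ 6f = 05
byte 2: 6d ^ 6b = 06
byte 3: 95 ^ 65 = f0
byte 4: e0 ^ 6e = 8e
byte 5: b7 ^ 20 = 97
byte 6: 70 ^ 61 = 11
byte 7: 52 ^ 62 = 30
byte 8: 96 ^ 6f = f9

ff0506f08e971130f9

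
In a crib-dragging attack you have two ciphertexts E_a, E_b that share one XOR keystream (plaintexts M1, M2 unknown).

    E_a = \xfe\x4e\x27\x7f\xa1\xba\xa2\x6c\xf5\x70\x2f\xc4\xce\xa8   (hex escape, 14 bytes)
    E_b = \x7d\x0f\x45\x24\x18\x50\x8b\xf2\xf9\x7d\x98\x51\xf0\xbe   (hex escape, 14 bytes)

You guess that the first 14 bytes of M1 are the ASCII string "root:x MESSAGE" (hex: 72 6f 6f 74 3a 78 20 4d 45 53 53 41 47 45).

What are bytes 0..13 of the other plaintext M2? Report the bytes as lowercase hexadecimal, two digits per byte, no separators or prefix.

f12e0d2f839209d3495ee4d47953

First, E_a ⊕ E_b = (M1 ⊕ K) ⊕ (M2 ⊕ K) = M1 ⊕ M2, so the key drops out. Then M2 = (M1 ⊕ M2) ⊕ M1 over the first 14 bytes.
byte 0: (fe XOR 7d) XOR 72 = 83 XOR 72 = f1
byte 1: (4e XOR 0f) XOR 6f = 41 XOR 6f = 2e
byte 2: (27 XOR 45) XOR 6f = 62 XOR 6f = 0d
byte 3: (7f XOR 24) XOR 74 = 5b XOR 74 = 2f
byte 4: (a1 XOR 18) XOR 3a = b9 XOR 3a = 83
byte 5: (ba XOR 50) XOR 78 = ea XOR 78 = 92
byte 6: (a2 XOR 8b) XOR 20 = 29 XOR 20 = 09
byte 7: (6c XOR f2) XOR 4d = 9e XOR 4d = d3
byte 8: (f5 XOR f9) XOR 45 = 0c XOR 45 = 49
byte 9: (70 XOR 7d) XOR 53 = 0d XOR 53 = 5e
byte 10: (2f XOR 98) XOR 53 = b7 XOR 53 = e4
byte 11: (c4 XOR 51) XOR 41 = 95 XOR 41 = d4
byte 12: (ce XOR f0) XOR 47 = 3e XOR 47 = 79
byte 13: (a8 XOR be) XOR 45 = 16 XOR 45 = 53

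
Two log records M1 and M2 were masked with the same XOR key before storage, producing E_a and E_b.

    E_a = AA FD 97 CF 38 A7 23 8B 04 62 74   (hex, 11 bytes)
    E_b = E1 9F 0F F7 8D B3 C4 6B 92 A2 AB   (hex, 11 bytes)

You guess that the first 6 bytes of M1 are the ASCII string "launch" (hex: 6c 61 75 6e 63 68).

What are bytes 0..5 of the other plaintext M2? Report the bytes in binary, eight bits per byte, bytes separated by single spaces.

First, E_a ⊕ E_b = (M1 ⊕ K) ⊕ (M2 ⊕ K) = M1 ⊕ M2, so the key drops out. Then M2 = (M1 ⊕ M2) ⊕ M1 over the first 6 bytes.
byte 0: (aa XOR e1) XOR 6c = 4b XOR 6c = 27
byte 1: (fd XOR 9f) XOR 61 = 62 XOR 61 = 03
byte 2: (97 XOR 0f) XOR 75 = 98 XOR 75 = ed
byte 3: (cf XOR f7) XOR 6e = 38 XOR 6e = 56
byte 4: (38 XOR 8d) XOR 63 = b5 XOR 63 = d6
byte 5: (a7 XOR b3) XOR 68 = 14 XOR 68 = 7c

00100111 00000011 11101101 01010110 11010110 01111100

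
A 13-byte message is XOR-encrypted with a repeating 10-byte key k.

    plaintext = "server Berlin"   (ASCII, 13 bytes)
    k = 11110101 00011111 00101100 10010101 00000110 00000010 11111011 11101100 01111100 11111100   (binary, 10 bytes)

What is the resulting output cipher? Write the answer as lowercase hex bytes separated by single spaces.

The 10-byte key repeats, so the effective keystream is f5 1f 2c 95 06 02 fb ec 7c fc f5 1f 2c.
byte 0: 115 XOR 245 = 134
byte 1: 101 XOR  31 = 122
byte 2: 114 XOR  44 =  94
byte 3: 118 XOR 149 = 227
byte 4: 101 XOR   6 =  99
byte 5: 114 XOR   2 = 112
byte 6:  32 XOR 251 = 219
byte 7:  66 XOR 236 = 174
byte 8: 101 XOR 124 =  25
byte 9: 114 XOR 252 = 142
byte 10: 108 XOR 245 = 153
byte 11: 105 XOR  31 = 118
byte 12: 110 XOR  44 =  66

86 7a 5e e3 63 70 db ae 19 8e 99 76 42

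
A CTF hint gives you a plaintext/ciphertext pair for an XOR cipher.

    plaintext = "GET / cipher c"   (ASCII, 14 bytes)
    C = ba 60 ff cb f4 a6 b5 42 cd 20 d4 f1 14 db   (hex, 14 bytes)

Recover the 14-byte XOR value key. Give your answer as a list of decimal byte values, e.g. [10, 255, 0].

[253, 37, 171, 235, 219, 134, 214, 43, 189, 72, 177, 131, 52, 184]

Since C = plaintext ⊕ key, XORing both sides with plaintext gives key = plaintext ⊕ C.
byte 0: 01000111 xor 10111010 = 11111101
byte 1: 01000101 xor 01100000 = 00100101
byte 2: 01010100 xor 11111111 = 10101011
byte 3: 00100000 xor 11001011 = 11101011
byte 4: 00101111 xor 11110100 = 11011011
byte 5: 00100000 xor 10100110 = 10000110
byte 6: 01100011 xor 10110101 = 11010110
byte 7: 01101001 xor 01000010 = 00101011
byte 8: 01110000 xor 11001101 = 10111101
byte 9: 01101000 xor 00100000 = 01001000
byte 10: 01100101 xor 11010100 = 10110001
byte 11: 01110010 xor 11110001 = 10000011
byte 12: 00100000 xor 00010100 = 00110100
byte 13: 01100011 xor 11011011 = 10111000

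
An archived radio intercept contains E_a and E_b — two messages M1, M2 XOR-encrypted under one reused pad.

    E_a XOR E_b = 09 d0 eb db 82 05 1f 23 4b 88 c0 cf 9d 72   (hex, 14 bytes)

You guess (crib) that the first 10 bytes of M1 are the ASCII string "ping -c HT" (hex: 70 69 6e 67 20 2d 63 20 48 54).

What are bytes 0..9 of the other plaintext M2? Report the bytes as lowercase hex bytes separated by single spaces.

79 b9 85 bc a2 28 7c 03 03 dc

Since E_a ⊕ E_b = M1 ⊕ M2, XORing with the guessed M1 bytes yields the corresponding M2 bytes: M2 = (E_a ⊕ E_b) ⊕ M1.
byte 0: 09 ^ 70 = 79
byte 1: d0 ^ 69 = b9
byte 2: eb ^ 6e = 85
byte 3: db ^ 67 = bc
byte 4: 82 ^ 20 = a2
byte 5: 05 ^ 2d = 28
byte 6: 1f ^ 63 = 7c
byte 7: 23 ^ 20 = 03
byte 8: 4b ^ 48 = 03
byte 9: 88 ^ 54 = dc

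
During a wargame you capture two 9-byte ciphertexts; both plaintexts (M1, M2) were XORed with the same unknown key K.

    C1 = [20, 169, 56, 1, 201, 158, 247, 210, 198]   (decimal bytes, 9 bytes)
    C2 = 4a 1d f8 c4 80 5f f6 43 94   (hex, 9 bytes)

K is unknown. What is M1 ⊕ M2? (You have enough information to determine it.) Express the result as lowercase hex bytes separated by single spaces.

5e b4 c0 c5 49 c1 01 91 52

C1 ⊕ C2 = (M1 ⊕ K) ⊕ (M2 ⊕ K) = M1 ⊕ M2 — the shared key cancels under XOR.
byte 0: 14 ⊕ 4a = 5e
byte 1: a9 ⊕ 1d = b4
byte 2: 38 ⊕ f8 = c0
byte 3: 01 ⊕ c4 = c5
byte 4: c9 ⊕ 80 = 49
byte 5: 9e ⊕ 5f = c1
byte 6: f7 ⊕ f6 = 01
byte 7: d2 ⊕ 43 = 91
byte 8: c6 ⊕ 94 = 52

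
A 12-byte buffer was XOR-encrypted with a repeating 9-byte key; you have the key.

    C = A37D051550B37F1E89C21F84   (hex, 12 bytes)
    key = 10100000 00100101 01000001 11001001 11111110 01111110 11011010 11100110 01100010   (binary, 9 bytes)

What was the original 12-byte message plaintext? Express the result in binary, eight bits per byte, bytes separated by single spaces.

00000011 01011000 01000100 11011100 10101110 11001101 10100101 11111000 11101011 01100010 00111010 11000101

The 9-byte key repeats, so the effective keystream is a0 25 41 c9 fe 7e da e6 62 a0 25 41.
byte 0: 10100011 ⊕ 10100000 = 00000011
byte 1: 01111101 ⊕ 00100101 = 01011000
byte 2: 00000101 ⊕ 01000001 = 01000100
byte 3: 00010101 ⊕ 11001001 = 11011100
byte 4: 01010000 ⊕ 11111110 = 10101110
byte 5: 10110011 ⊕ 01111110 = 11001101
byte 6: 01111111 ⊕ 11011010 = 10100101
byte 7: 00011110 ⊕ 11100110 = 11111000
byte 8: 10001001 ⊕ 01100010 = 11101011
byte 9: 11000010 ⊕ 10100000 = 01100010
byte 10: 00011111 ⊕ 00100101 = 00111010
byte 11: 10000100 ⊕ 01000001 = 11000101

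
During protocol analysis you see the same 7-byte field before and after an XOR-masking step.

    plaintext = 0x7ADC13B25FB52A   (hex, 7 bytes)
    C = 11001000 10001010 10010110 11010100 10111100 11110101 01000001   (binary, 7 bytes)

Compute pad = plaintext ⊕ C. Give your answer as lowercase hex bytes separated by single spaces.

Since C = plaintext ⊕ pad, XORing both sides with plaintext gives pad = plaintext ⊕ C.
7a xor c8 = b2
dc xor 8a = 56
13 xor 96 = 85
b2 xor d4 = 66
5f xor bc = e3
b5 xor f5 = 40
2a xor 41 = 6b

b2 56 85 66 e3 40 6b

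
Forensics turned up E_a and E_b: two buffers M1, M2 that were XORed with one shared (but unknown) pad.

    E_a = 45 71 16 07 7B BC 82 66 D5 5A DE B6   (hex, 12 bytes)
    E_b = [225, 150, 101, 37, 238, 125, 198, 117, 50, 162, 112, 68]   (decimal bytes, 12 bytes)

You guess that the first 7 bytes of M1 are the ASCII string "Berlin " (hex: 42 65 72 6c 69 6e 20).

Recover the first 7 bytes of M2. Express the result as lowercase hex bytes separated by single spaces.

e6 82 01 4e fc af 64

First, E_a ⊕ E_b = (M1 ⊕ K) ⊕ (M2 ⊕ K) = M1 ⊕ M2, so the key drops out. Then M2 = (M1 ⊕ M2) ⊕ M1 over the first 7 bytes.
byte 0: (45 ^ e1) ^ 42 = a4 ^ 42 = e6
byte 1: (71 ^ 96) ^ 65 = e7 ^ 65 = 82
byte 2: (16 ^ 65) ^ 72 = 73 ^ 72 = 01
byte 3: (07 ^ 25) ^ 6c = 22 ^ 6c = 4e
byte 4: (7b ^ ee) ^ 69 = 95 ^ 69 = fc
byte 5: (bc ^ 7d) ^ 6e = c1 ^ 6e = af
byte 6: (82 ^ c6) ^ 20 = 44 ^ 20 = 64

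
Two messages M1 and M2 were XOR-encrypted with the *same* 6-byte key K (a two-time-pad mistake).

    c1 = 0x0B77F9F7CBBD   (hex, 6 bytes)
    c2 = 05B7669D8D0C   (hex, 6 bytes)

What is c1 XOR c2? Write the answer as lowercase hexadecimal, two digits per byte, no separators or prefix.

0ec09f6a46b1

c1 ⊕ c2 = (M1 ⊕ K) ⊕ (M2 ⊕ K) = M1 ⊕ M2 — the shared key cancels under XOR.
0b XOR 05 = 0e
77 XOR b7 = c0
f9 XOR 66 = 9f
f7 XOR 9d = 6a
cb XOR 8d = 46
bd XOR 0c = b1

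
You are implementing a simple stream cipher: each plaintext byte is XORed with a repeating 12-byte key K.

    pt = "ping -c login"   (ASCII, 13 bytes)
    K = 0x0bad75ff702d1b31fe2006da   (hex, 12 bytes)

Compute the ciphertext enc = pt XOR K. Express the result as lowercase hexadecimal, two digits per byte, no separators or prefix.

7bc41b9850007811924f61b365

The 12-byte key repeats, so the effective keystream is 0b ad 75 ff 70 2d 1b 31 fe 20 06 da 0b.
byte 0: 70 ^ 0b = 7b
byte 1: 69 ^ ad = c4
byte 2: 6e ^ 75 = 1b
byte 3: 67 ^ ff = 98
byte 4: 20 ^ 70 = 50
byte 5: 2d ^ 2d = 00
byte 6: 63 ^ 1b = 78
byte 7: 20 ^ 31 = 11
byte 8: 6c ^ fe = 92
byte 9: 6f ^ 20 = 4f
byte 10: 67 ^ 06 = 61
byte 11: 69 ^ da = b3
byte 12: 6e ^ 0b = 65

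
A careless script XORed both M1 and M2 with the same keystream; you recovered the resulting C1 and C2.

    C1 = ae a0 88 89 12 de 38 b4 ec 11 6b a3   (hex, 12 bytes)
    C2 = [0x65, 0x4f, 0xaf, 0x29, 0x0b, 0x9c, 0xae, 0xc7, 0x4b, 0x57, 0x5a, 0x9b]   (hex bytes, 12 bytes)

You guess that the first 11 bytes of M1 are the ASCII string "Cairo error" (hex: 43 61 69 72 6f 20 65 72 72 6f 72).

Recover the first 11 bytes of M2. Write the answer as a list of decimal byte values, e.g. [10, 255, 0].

[136, 142, 78, 210, 118, 98, 243, 1, 213, 41, 67]

First, C1 ⊕ C2 = (M1 ⊕ K) ⊕ (M2 ⊕ K) = M1 ⊕ M2, so the key drops out. Then M2 = (M1 ⊕ M2) ⊕ M1 over the first 11 bytes.
byte 0: (ae xor 65) xor 43 = cb xor 43 = 88
byte 1: (a0 xor 4f) xor 61 = ef xor 61 = 8e
byte 2: (88 xor af) xor 69 = 27 xor 69 = 4e
byte 3: (89 xor 29) xor 72 = a0 xor 72 = d2
byte 4: (12 xor 0b) xor 6f = 19 xor 6f = 76
byte 5: (de xor 9c) xor 20 = 42 xor 20 = 62
byte 6: (38 xor ae) xor 65 = 96 xor 65 = f3
byte 7: (b4 xor c7) xor 72 = 73 xor 72 = 01
byte 8: (ec xor 4b) xor 72 = a7 xor 72 = d5
byte 9: (11 xor 57) xor 6f = 46 xor 6f = 29
byte 10: (6b xor 5a) xor 72 = 31 xor 72 = 43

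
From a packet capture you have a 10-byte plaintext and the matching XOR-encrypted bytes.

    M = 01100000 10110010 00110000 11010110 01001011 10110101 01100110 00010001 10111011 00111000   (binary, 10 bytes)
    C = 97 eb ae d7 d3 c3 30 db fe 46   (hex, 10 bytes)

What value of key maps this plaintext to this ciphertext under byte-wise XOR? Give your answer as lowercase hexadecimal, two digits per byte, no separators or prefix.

f7599e01987656ca457e

Since C = M ⊕ key, XORing both sides with M gives key = M ⊕ C.
60 xor 97 = f7
b2 xor eb = 59
30 xor ae = 9e
d6 xor d7 = 01
4b xor d3 = 98
b5 xor c3 = 76
66 xor 30 = 56
11 xor db = ca
bb xor fe = 45
38 xor 46 = 7e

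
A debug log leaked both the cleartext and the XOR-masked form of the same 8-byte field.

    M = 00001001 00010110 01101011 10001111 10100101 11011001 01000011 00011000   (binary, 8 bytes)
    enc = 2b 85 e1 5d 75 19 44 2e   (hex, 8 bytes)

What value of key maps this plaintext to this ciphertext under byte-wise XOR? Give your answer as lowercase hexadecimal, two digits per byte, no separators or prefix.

22938ad2d0c00736

Since enc = M ⊕ key, XORing both sides with M gives key = M ⊕ enc.
byte 0: 09 XOR 2b = 22
byte 1: 16 XOR 85 = 93
byte 2: 6b XOR e1 = 8a
byte 3: 8f XOR 5d = d2
byte 4: a5 XOR 75 = d0
byte 5: d9 XOR 19 = c0
byte 6: 43 XOR 44 = 07
byte 7: 18 XOR 2e = 36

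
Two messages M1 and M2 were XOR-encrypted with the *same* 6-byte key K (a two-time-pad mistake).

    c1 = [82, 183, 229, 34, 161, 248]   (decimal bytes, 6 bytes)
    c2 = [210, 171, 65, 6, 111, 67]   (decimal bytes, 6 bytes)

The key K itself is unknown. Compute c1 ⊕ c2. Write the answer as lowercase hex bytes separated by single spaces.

80 1c a4 24 ce bb

c1 ⊕ c2 = (M1 ⊕ K) ⊕ (M2 ⊕ K) = M1 ⊕ M2 — the shared key cancels under XOR.
byte 0:  82 xor 210 = 128
byte 1: 183 xor 171 =  28
byte 2: 229 xor  65 = 164
byte 3:  34 xor   6 =  36
byte 4: 161 xor 111 = 206
byte 5: 248 xor  67 = 187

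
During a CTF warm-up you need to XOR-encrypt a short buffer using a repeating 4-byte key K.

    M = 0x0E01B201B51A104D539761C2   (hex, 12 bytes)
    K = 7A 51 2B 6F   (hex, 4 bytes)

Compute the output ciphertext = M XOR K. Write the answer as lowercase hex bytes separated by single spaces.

74 50 99 6e cf 4b 3b 22 29 c6 4a ad

The 4-byte key repeats, so the effective keystream is 7a 51 2b 6f 7a 51 2b 6f 7a 51 2b 6f.
byte 0: 0e ^ 7a = 74
byte 1: 01 ^ 51 = 50
byte 2: b2 ^ 2b = 99
byte 3: 01 ^ 6f = 6e
byte 4: b5 ^ 7a = cf
byte 5: 1a ^ 51 = 4b
byte 6: 10 ^ 2b = 3b
byte 7: 4d ^ 6f = 22
byte 8: 53 ^ 7a = 29
byte 9: 97 ^ 51 = c6
byte 10: 61 ^ 2b = 4a
byte 11: c2 ^ 6f = ad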